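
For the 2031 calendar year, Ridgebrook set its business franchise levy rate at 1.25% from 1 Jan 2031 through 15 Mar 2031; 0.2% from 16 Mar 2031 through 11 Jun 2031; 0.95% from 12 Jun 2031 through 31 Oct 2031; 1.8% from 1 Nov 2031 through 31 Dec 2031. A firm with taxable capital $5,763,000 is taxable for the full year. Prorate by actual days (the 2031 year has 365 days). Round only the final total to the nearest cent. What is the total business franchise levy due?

1 Jan – 15 Mar 2031: 74 days at 1.25% → $5,763,000 × 1.25% × 74/365 = $14,604.8630
16 Mar – 11 Jun 2031: 88 days at 0.2% → $5,763,000 × 0.2% × 88/365 = $2,778.8712
12 Jun – 31 Oct 2031: 142 days at 0.95% → $5,763,000 × 0.95% × 142/365 = $21,299.4164
1 Nov – 31 Dec 2031: 61 days at 1.8% → $5,763,000 × 1.8% × 61/365 = $17,336.3671
Total = $56,019.5178

$56,019.52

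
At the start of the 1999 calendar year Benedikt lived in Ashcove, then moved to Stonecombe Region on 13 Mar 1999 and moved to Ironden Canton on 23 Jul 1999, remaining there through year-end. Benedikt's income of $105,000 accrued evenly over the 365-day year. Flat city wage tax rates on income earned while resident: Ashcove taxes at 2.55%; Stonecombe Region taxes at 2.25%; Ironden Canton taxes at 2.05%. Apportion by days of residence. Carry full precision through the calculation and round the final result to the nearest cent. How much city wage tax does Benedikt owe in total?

Ashcove, 1 Jan – 12 Mar 1999: 71 days → $105,000 × 2.55% × 71/365 = $520.8288
Stonecombe Region, 13 Mar – 22 Jul 1999: 132 days → $105,000 × 2.25% × 132/365 = $854.3836
Ironden Canton, 23 Jul – 31 Dec 1999: 162 days → $105,000 × 2.05% × 162/365 = $955.3562
Total = $2,330.5685

$2,330.57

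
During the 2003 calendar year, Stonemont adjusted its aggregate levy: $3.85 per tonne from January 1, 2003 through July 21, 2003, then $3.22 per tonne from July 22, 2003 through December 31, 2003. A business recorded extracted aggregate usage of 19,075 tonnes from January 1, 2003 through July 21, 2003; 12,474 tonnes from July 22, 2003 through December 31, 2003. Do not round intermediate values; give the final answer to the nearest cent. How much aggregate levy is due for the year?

$113,605.03

January 1 – July 21, 2003: 19,075 tonnes at $3.85/tonne → $73,438.75
July 22 – December 31, 2003: 12,474 tonnes at $3.22/tonne → $40,166.28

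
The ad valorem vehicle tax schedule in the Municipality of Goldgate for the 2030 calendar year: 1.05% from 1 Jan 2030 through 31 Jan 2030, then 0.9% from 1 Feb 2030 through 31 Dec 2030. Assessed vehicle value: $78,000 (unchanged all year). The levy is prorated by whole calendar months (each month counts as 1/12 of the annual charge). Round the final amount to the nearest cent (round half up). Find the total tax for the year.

1 Jan – 31 Jan 2030: 1 month at 1.05% → $78,000 × 1.05% × 1/12 = $68.2500
1 Feb – 31 Dec 2030: 11 months at 0.9% → $78,000 × 0.9% × 11/12 = $643.5000
Total = $711.7500

$711.75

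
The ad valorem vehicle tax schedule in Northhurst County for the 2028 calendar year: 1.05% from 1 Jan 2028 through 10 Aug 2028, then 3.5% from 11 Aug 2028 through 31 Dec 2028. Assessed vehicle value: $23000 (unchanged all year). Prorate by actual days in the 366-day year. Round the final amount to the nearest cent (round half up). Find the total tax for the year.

1 Jan – 10 Aug 2028: 223 days at 1.05% → $23000 × 1.05% × 223/366 = $147.1434
11 Aug – 31 Dec 2028: 143 days at 3.5% → $23000 × 3.5% × 143/366 = $314.5219
Total = $461.6653

$461.67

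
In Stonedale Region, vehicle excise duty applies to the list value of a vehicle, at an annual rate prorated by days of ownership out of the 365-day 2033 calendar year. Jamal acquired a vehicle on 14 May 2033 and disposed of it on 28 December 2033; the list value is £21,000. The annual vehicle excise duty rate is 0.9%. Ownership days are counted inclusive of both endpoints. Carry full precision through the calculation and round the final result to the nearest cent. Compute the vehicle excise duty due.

Days held (14 May – 28 December 2033): 229 out of 365
Tax = £21,000 × 0.9% × 229/365 = £118.5781

£118.58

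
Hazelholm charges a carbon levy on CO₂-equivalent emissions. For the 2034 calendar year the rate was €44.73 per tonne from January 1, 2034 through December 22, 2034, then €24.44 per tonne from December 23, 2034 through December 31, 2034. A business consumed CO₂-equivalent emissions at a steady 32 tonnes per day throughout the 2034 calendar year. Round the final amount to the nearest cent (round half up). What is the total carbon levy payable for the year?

€516,602.88

January 1 – December 22, 2034: 356 days × 32 tonnes/day = 11,392 tonnes at €44.73/tonne → €509,564.16
December 23 – December 31, 2034: 9 days × 32 tonnes/day = 288 tonnes at €24.44/tonne → €7,038.72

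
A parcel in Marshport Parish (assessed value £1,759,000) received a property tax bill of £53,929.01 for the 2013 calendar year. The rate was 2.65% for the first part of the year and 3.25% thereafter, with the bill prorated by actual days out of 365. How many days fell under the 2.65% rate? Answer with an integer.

112 days

Let d = days at the first rate; then 365 − d days at the second rate.
£1,759,000 × [2.65%·d + 3.25%·(365−d)] / 365 = £53,929.01
Solving gives d = 112, so the new rate took effect on 23 Apr 2013.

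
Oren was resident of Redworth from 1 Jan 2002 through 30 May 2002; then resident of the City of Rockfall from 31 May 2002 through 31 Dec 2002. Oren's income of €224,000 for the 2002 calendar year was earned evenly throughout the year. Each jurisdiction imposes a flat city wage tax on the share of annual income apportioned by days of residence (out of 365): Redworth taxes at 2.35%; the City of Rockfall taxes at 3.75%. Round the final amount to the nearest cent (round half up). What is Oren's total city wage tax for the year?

€7,111.23

Redworth, 1 Jan – 30 May 2002: 150 days → €224,000 × 2.35% × 150/365 = €2,163.2877
The City of Rockfall, 31 May – 31 Dec 2002: 215 days → €224,000 × 3.75% × 215/365 = €4,947.9452
Total = €7,111.2329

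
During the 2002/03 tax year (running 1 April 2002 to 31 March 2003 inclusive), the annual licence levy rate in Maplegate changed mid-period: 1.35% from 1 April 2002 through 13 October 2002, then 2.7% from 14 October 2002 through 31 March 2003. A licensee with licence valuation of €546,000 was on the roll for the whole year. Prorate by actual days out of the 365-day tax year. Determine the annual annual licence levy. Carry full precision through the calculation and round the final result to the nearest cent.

€10,783.87

1 April – 13 October 2002: 196 days at 1.35% → €546,000 × 1.35% × 196/365 = €3,958.1260
14 October 2002 – 31 March 2003: 169 days at 2.7% → €546,000 × 2.7% × 169/365 = €6,825.7479
Total = €10,783.8740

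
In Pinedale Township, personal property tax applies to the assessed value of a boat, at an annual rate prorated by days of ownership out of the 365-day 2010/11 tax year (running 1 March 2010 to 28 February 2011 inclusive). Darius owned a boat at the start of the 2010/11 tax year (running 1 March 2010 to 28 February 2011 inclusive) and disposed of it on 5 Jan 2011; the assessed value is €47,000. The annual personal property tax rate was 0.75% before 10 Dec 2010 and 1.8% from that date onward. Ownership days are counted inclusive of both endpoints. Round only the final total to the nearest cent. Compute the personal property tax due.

€336.85

1 Mar – 9 Dec 2010: 284 days at 0.75% → €47,000 × 0.75% × 284/365 = €274.2740
10 Dec 2010 – 5 Jan 2011: 27 days at 1.8% → €47,000 × 1.8% × 27/365 = €62.5808
Total = €336.8548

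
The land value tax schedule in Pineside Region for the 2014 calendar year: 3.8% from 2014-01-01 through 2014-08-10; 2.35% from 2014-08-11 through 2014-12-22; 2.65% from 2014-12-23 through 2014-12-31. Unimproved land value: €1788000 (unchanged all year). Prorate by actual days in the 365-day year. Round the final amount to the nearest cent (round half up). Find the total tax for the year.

2014-01-01 to 2014-08-10: 222 days at 3.8% → €1788000 × 3.8% × 222/365 = €41324.8438
2014-08-11 to 2014-12-22: 134 days at 2.35% → €1788000 × 2.35% × 134/365 = €15425.7863
2014-12-23 to 2014-12-31: 9 days at 2.65% → €1788000 × 2.65% × 9/365 = €1168.3233
Total = €57918.9534

€57918.95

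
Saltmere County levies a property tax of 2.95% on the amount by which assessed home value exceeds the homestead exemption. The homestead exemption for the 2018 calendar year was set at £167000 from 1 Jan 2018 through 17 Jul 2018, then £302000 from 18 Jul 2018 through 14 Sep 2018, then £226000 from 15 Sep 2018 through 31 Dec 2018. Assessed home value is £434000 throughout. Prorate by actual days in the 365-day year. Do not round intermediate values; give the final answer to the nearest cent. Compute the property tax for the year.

1 Jan – 17 Jul 2018: 198 days, exemption £167000 → (£434000 − £167000) × 2.95% × 198/365 = £4272.7315
18 Jul – 14 Sep 2018: 59 days, exemption £302000 → (£434000 − £302000) × 2.95% × 59/365 = £629.4411
15 Sep – 31 Dec 2018: 108 days, exemption £226000 → (£434000 − £226000) × 2.95% × 108/365 = £1815.5836
Total = £6717.7562

£6717.76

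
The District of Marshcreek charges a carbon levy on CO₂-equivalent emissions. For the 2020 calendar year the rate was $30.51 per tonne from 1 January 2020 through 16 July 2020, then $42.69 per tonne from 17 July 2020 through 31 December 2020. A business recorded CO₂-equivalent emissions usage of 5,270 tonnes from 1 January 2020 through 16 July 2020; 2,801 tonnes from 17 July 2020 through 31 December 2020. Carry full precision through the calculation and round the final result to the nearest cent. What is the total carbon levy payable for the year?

$280,362.39

1 January – 16 July 2020: 5,270 tonnes at $30.51/tonne → $160,787.70
17 July – 31 December 2020: 2,801 tonnes at $42.69/tonne → $119,574.69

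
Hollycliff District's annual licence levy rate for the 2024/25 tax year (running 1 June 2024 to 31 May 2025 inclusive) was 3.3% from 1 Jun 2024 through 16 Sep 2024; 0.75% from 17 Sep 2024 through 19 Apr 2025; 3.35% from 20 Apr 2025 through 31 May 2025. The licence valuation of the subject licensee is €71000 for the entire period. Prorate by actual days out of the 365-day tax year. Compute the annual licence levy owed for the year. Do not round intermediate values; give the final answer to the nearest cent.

€1280.63

1 Jun – 16 Sep 2024: 108 days at 3.3% → €71000 × 3.3% × 108/365 = €693.2712
17 Sep 2024 – 19 Apr 2025: 215 days at 0.75% → €71000 × 0.75% × 215/365 = €313.6644
20 Apr – 31 May 2025: 42 days at 3.35% → €71000 × 3.35% × 42/365 = €273.6904
Total = €1280.6260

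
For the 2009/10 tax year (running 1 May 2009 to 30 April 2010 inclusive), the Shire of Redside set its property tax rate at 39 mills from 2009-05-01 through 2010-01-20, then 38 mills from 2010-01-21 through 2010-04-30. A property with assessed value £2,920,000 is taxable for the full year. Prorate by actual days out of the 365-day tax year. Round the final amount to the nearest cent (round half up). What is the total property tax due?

2009-05-01 to 2010-01-20: 265 days at 39 mills → £2,920,000 × 3.9% × 265/365 = £82,680.0000
2010-01-21 to 2010-04-30: 100 days at 38 mills → £2,920,000 × 3.8% × 100/365 = £30,400.0000
Total = £113,080.0000

£113,080.00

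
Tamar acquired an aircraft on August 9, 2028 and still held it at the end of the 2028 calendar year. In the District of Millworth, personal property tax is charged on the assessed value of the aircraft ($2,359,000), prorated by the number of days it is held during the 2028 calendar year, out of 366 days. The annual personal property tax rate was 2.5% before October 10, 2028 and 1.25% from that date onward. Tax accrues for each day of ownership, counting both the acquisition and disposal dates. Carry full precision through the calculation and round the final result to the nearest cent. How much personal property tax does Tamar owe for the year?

August 9 – October 9, 2028: 62 days at 2.5% → $2,359,000 × 2.5% × 62/366 = $9,990.3005
October 10 – December 31, 2028: 83 days at 1.25% → $2,359,000 × 1.25% × 83/366 = $6,687.0560
Total = $16,677.3566

$16,677.36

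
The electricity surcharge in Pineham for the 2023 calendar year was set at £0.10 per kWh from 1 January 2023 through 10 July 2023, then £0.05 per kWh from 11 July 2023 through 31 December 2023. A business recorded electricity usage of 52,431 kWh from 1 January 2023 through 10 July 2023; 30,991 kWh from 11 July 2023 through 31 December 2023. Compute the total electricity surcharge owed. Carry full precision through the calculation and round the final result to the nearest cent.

£6792.65

1 January – 10 July 2023: 52,431 kWh at £0.10/kWh → £5243.10
11 July – 31 December 2023: 30,991 kWh at £0.05/kWh → £1549.55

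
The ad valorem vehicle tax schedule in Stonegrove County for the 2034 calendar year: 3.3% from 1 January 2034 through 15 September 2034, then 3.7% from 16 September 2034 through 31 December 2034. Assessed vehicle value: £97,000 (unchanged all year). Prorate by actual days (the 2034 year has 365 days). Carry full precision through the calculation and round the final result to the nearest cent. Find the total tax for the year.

£3,314.74

1 January – 15 September 2034: 258 days at 3.3% → £97,000 × 3.3% × 258/365 = £2,262.6247
16 September – 31 December 2034: 107 days at 3.7% → £97,000 × 3.7% × 107/365 = £1,052.1178
Total = £3,314.7425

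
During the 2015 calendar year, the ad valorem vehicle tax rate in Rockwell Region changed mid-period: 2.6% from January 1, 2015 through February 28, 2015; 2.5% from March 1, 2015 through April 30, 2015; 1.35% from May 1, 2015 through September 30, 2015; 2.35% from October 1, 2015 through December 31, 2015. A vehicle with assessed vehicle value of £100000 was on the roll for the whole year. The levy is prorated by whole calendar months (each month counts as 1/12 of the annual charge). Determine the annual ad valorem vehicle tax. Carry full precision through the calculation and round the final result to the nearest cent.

January 1 – February 28, 2015: 2 months at 2.6% → £100000 × 2.6% × 2/12 = £433.3333
March 1 – April 30, 2015: 2 months at 2.5% → £100000 × 2.5% × 2/12 = £416.6667
May 1 – September 30, 2015: 5 months at 1.35% → £100000 × 1.35% × 5/12 = £562.5000
October 1 – December 31, 2015: 3 months at 2.35% → £100000 × 2.35% × 3/12 = £587.5000
Total = £2000.0000

£2000.00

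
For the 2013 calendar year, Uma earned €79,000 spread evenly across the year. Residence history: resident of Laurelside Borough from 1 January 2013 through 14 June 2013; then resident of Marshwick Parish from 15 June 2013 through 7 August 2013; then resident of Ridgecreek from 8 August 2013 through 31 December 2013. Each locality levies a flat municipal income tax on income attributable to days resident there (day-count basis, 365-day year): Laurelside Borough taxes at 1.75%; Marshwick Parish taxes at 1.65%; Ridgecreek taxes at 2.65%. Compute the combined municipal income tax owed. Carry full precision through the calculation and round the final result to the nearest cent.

€1,655.21

Laurelside Borough, 1 January – 14 June 2013: 165 days → €79,000 × 1.75% × 165/365 = €624.9658
Marshwick Parish, 15 June – 7 August 2013: 54 days → €79,000 × 1.65% × 54/365 = €192.8466
Ridgecreek, 8 August – 31 December 2013: 146 days → €79,000 × 2.65% × 146/365 = €837.4000
Total = €1,655.2123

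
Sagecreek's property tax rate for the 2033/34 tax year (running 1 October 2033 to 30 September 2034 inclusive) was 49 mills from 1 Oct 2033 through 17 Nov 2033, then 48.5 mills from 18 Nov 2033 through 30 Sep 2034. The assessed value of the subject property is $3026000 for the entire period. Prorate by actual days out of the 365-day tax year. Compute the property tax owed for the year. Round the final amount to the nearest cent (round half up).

1 Oct – 17 Nov 2033: 48 days at 49 mills → $3026000 × 4.9% × 48/365 = $19499.0466
18 Nov 2033 – 30 Sep 2034: 317 days at 48.5 mills → $3026000 × 4.85% × 317/365 = $127460.9233
Total = $146959.9699

$146959.97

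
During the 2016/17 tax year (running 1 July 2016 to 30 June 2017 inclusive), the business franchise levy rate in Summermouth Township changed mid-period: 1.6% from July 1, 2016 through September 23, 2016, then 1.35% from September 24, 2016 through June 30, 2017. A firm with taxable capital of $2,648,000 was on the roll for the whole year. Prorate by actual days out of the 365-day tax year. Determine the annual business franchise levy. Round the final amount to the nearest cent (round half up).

$37,289.64

July 1 – September 23, 2016: 85 days at 1.6% → $2,648,000 × 1.6% × 85/365 = $9,866.5205
September 24, 2016 – June 30, 2017: 280 days at 1.35% → $2,648,000 × 1.35% × 280/365 = $27,423.1233
Total = $37,289.6438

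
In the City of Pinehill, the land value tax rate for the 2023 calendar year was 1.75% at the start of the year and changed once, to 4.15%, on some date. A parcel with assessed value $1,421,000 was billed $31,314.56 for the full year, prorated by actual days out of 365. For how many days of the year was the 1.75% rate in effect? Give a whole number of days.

Let d = days at the first rate; then 365 − d days at the second rate.
$1,421,000 × [1.75%·d + 4.15%·(365−d)] / 365 = $31,314.56
Solving gives d = 296, so the new rate took effect on 24 Oct 2023.

296 days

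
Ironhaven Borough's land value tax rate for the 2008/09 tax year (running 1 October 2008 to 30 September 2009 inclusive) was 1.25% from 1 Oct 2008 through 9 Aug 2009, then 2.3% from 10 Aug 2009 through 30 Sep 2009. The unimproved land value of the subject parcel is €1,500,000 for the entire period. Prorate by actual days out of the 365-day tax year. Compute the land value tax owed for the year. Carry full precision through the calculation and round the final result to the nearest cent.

1 Oct 2008 – 9 Aug 2009: 313 days at 1.25% → €1,500,000 × 1.25% × 313/365 = €16,078.7671
10 Aug – 30 Sep 2009: 52 days at 2.3% → €1,500,000 × 2.3% × 52/365 = €4,915.0685
Total = €20,993.8356

€20,993.84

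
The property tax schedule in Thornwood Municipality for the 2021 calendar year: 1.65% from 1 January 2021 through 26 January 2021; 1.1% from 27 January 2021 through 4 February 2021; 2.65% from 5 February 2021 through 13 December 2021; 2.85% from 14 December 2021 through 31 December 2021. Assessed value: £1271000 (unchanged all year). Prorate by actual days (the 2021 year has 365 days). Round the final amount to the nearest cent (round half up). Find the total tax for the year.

£32415.72

1 January – 26 January 2021: 26 days at 1.65% → £1271000 × 1.65% × 26/365 = £1493.8603
27 January – 4 February 2021: 9 days at 1.1% → £1271000 × 1.1% × 9/365 = £344.7370
5 February – 13 December 2021: 312 days at 2.65% → £1271000 × 2.65% × 312/365 = £28790.7616
14 December – 31 December 2021: 18 days at 2.85% → £1271000 × 2.85% × 18/365 = £1786.3644
Total = £32415.7233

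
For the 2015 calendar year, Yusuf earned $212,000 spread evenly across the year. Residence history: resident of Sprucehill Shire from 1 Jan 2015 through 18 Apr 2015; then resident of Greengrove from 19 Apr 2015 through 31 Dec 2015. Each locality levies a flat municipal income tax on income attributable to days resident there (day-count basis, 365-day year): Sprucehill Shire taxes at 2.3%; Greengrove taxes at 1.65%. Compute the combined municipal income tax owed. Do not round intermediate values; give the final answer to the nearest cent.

$3,905.74

Sprucehill Shire, 1 Jan – 18 Apr 2015: 108 days → $212,000 × 2.3% × 108/365 = $1,442.7616
Greengrove, 19 Apr – 31 Dec 2015: 257 days → $212,000 × 1.65% × 257/365 = $2,462.9753
Total = $3,905.7370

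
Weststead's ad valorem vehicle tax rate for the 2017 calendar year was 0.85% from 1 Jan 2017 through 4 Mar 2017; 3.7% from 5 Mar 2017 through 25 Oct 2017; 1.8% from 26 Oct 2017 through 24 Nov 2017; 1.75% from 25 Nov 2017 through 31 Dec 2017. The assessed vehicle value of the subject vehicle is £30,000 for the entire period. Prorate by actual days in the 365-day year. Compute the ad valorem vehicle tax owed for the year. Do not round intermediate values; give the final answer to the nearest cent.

1 Jan – 4 Mar 2017: 63 days at 0.85% → £30,000 × 0.85% × 63/365 = £44.0137
5 Mar – 25 Oct 2017: 235 days at 3.7% → £30,000 × 3.7% × 235/365 = £714.6575
26 Oct – 24 Nov 2017: 30 days at 1.8% → £30,000 × 1.8% × 30/365 = £44.3836
25 Nov – 31 Dec 2017: 37 days at 1.75% → £30,000 × 1.75% × 37/365 = £53.2192
Total = £856.2740

£856.27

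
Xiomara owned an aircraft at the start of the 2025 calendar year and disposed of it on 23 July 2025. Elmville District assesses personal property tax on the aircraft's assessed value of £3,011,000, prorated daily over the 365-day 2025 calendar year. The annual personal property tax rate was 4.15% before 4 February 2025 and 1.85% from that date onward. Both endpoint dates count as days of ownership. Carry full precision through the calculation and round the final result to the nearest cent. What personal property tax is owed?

£37,583.88

1 January – 3 February 2025: 34 days at 4.15% → £3,011,000 × 4.15% × 34/365 = £11,639.7836
4 February – 23 July 2025: 170 days at 1.85% → £3,011,000 × 1.85% × 170/365 = £25,944.0959
Total = £37,583.8795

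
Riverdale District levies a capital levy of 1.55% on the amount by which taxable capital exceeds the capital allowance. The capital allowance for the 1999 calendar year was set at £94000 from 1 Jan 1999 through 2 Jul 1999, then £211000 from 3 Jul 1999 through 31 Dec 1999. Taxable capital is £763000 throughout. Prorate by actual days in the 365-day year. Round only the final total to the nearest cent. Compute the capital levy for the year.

£9465.23

1 Jan – 2 Jul 1999: 183 days, exemption £94000 → (£763000 − £94000) × 1.55% × 183/365 = £5198.9548
3 Jul – 31 Dec 1999: 182 days, exemption £211000 → (£763000 − £211000) × 1.55% × 182/365 = £4266.2795
Total = £9465.2342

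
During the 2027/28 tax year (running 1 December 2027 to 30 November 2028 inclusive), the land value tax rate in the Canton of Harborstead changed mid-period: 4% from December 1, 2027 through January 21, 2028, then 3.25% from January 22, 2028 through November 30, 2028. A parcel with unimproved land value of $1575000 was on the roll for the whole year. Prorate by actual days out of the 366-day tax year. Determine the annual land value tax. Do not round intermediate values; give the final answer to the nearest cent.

December 1, 2027 – January 21, 2028: 52 days at 4% → $1575000 × 4% × 52/366 = $8950.8197
January 22 – November 30, 2028: 314 days at 3.25% → $1575000 × 3.25% × 314/366 = $43914.9590
Total = $52865.7787

$52865.78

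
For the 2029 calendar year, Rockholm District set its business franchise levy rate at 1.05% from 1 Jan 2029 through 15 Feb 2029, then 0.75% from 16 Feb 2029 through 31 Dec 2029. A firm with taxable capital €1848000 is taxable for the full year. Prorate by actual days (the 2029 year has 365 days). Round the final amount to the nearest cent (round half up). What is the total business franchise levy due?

€14558.70

1 Jan – 15 Feb 2029: 46 days at 1.05% → €1848000 × 1.05% × 46/365 = €2445.4356
16 Feb – 31 Dec 2029: 319 days at 0.75% → €1848000 × 0.75% × 319/365 = €12113.2603
Total = €14558.6959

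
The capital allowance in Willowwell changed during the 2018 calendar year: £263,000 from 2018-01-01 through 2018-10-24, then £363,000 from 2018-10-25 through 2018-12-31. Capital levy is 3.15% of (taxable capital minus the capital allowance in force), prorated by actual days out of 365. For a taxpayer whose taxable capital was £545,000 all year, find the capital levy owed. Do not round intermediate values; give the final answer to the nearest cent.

2018-01-01 to 2018-10-24: 297 days, exemption £263,000 → (£545,000 − £263,000) × 3.15% × 297/365 = £7,228.0849
2018-10-25 to 2018-12-31: 68 days, exemption £363,000 → (£545,000 − £363,000) × 3.15% × 68/365 = £1,068.0658
Total = £8,296.1507

£8,296.15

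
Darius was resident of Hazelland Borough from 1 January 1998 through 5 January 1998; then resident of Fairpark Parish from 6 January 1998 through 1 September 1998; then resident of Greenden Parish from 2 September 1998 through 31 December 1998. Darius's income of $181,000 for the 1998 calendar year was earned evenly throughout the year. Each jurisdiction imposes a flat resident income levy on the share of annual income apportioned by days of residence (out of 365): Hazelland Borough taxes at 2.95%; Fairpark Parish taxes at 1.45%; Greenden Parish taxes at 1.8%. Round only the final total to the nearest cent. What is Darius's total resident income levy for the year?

Hazelland Borough, 1 January – 5 January 1998: 5 days → $181,000 × 2.95% × 5/365 = $73.1438
Fairpark Parish, 6 January – 1 September 1998: 239 days → $181,000 × 1.45% × 239/365 = $1,718.5082
Greenden Parish, 2 September – 31 December 1998: 121 days → $181,000 × 1.8% × 121/365 = $1,080.0493
Total = $2,871.7014

$2,871.70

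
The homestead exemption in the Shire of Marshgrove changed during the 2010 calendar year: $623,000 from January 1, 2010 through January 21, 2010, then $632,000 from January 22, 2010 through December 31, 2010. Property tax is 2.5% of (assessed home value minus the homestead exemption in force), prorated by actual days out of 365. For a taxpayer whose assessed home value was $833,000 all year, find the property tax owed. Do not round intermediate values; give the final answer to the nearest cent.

$5,037.95

January 1 – January 21, 2010: 21 days, exemption $623,000 → ($833,000 − $623,000) × 2.5% × 21/365 = $302.0548
January 22 – December 31, 2010: 344 days, exemption $632,000 → ($833,000 − $632,000) × 2.5% × 344/365 = $4,735.8904
Total = $5,037.9452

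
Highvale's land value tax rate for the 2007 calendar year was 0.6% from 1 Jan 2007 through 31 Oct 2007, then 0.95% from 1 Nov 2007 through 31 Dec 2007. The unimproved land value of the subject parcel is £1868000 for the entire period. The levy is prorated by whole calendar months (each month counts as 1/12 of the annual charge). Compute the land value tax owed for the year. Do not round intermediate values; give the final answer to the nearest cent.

1 Jan – 31 Oct 2007: 10 months at 0.6% → £1868000 × 0.6% × 10/12 = £9340.0000
1 Nov – 31 Dec 2007: 2 months at 0.95% → £1868000 × 0.95% × 2/12 = £2957.6667
Total = £12297.6667

£12297.67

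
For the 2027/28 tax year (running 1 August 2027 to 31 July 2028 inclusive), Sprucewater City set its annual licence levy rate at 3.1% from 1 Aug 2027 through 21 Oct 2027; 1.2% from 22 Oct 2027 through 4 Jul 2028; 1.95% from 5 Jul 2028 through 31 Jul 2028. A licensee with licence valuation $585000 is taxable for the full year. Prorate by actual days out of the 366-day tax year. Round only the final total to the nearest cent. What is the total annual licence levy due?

1 Aug – 21 Oct 2027: 82 days at 3.1% → $585000 × 3.1% × 82/366 = $4063.0328
22 Oct 2027 – 4 Jul 2028: 257 days at 1.2% → $585000 × 1.2% × 257/366 = $4929.3443
5 Jul – 31 Jul 2028: 27 days at 1.95% → $585000 × 1.95% × 27/366 = $841.5369
Total = $9833.9139

$9833.91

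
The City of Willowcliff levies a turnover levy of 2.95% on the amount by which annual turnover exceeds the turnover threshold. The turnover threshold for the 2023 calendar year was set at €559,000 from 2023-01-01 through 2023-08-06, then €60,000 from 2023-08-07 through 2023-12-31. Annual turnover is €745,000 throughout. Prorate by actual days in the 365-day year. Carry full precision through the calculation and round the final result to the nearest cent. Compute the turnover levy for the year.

€11,415.53

2023-01-01 to 2023-08-06: 218 days, exemption €559,000 → (€745,000 − €559,000) × 2.95% × 218/365 = €3,277.1671
2023-08-07 to 2023-12-31: 147 days, exemption €60,000 → (€745,000 − €60,000) × 2.95% × 147/365 = €8,138.3630
Total = €11,415.5301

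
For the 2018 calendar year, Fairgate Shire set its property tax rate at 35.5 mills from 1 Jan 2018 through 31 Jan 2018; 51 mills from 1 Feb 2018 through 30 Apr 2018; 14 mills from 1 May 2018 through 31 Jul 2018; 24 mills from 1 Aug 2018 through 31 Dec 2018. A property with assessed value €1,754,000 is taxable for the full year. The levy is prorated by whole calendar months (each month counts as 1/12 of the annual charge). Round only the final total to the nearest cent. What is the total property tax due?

1 Jan – 31 Jan 2018: 1 month at 35.5 mills → €1,754,000 × 3.55% × 1/12 = €5,188.9167
1 Feb – 30 Apr 2018: 3 months at 51 mills → €1,754,000 × 5.1% × 3/12 = €22,363.5000
1 May – 31 Jul 2018: 3 months at 14 mills → €1,754,000 × 1.4% × 3/12 = €6,139.0000
1 Aug – 31 Dec 2018: 5 months at 24 mills → €1,754,000 × 2.4% × 5/12 = €17,540.0000
Total = €51,231.4167

€51,231.42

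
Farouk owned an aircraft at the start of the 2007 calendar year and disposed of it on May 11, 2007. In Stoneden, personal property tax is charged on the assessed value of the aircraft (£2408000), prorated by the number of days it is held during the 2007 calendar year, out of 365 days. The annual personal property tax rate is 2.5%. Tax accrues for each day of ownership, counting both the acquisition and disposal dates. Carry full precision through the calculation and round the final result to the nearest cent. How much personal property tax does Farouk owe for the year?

Days held (January 1 – May 11, 2007): 131 out of 365
Tax = £2408000 × 2.5% × 131/365 = £21606.0274

£21606.03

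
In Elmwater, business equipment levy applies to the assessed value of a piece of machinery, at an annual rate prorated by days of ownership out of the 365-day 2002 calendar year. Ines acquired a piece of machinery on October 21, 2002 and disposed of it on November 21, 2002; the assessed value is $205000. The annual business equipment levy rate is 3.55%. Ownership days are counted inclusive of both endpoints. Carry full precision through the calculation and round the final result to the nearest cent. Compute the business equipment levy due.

$638.03

Days held (October 21 – November 21, 2002): 32 out of 365
Tax = $205000 × 3.55% × 32/365 = $638.0274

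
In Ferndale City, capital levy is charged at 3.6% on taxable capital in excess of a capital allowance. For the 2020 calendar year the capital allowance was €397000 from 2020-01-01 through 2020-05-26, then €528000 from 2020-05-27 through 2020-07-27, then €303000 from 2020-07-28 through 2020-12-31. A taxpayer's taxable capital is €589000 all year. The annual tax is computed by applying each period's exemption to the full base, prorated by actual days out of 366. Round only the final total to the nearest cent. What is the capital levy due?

2020-01-01 to 2020-05-26: 147 days, exemption €397000 → (€589000 − €397000) × 3.6% × 147/366 = €2776.1311
2020-05-27 to 2020-07-27: 62 days, exemption €528000 → (€589000 − €528000) × 3.6% × 62/366 = €372.0000
2020-07-28 to 2020-12-31: 157 days, exemption €303000 → (€589000 − €303000) × 3.6% × 157/366 = €4416.5902
Total = €7564.7213

€7564.72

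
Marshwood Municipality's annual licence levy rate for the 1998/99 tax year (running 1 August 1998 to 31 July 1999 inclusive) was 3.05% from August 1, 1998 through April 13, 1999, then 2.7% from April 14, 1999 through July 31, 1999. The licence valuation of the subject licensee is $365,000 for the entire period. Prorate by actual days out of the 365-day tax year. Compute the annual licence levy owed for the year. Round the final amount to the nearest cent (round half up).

August 1, 1998 – April 13, 1999: 256 days at 3.05% → $365,000 × 3.05% × 256/365 = $7,808.0000
April 14 – July 31, 1999: 109 days at 2.7% → $365,000 × 2.7% × 109/365 = $2,943.0000
Total = $10,751.0000

$10,751.00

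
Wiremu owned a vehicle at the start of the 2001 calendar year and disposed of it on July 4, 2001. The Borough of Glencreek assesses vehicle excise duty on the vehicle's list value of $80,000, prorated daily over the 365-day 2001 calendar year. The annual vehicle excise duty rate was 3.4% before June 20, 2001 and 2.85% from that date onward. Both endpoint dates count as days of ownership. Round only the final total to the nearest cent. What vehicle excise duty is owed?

January 1 – June 19, 2001: 170 days at 3.4% → $80,000 × 3.4% × 170/365 = $1,266.8493
June 20 – July 4, 2001: 15 days at 2.85% → $80,000 × 2.85% × 15/365 = $93.6986
Total = $1,360.5479

$1,360.55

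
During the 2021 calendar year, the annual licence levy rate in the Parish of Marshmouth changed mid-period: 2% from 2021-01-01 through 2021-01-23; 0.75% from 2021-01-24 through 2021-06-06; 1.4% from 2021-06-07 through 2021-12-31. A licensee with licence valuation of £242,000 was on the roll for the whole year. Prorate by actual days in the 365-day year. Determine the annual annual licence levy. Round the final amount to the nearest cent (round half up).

£2,902.01

2021-01-01 to 2021-01-23: 23 days at 2% → £242,000 × 2% × 23/365 = £304.9863
2021-01-24 to 2021-06-06: 134 days at 0.75% → £242,000 × 0.75% × 134/365 = £666.3288
2021-06-07 to 2021-12-31: 208 days at 1.4% → £242,000 × 1.4% × 208/365 = £1,930.6959
Total = £2,902.0110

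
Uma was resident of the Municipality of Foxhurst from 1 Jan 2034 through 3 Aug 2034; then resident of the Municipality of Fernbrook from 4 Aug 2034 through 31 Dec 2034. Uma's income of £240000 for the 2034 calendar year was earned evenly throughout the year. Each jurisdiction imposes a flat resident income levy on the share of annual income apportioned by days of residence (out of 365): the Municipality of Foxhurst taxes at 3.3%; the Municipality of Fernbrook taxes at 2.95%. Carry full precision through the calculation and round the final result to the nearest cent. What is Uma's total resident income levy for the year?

The Municipality of Foxhurst, 1 Jan – 3 Aug 2034: 215 days → £240000 × 3.3% × 215/365 = £4665.2055
The Municipality of Fernbrook, 4 Aug – 31 Dec 2034: 150 days → £240000 × 2.95% × 150/365 = £2909.5890
Total = £7574.7945

£7574.79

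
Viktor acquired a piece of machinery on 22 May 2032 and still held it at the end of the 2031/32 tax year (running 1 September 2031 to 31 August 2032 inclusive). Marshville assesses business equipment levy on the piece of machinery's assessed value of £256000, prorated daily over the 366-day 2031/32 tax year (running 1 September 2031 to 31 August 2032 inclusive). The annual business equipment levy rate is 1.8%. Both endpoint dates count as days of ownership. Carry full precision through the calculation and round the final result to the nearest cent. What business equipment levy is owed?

Days held (22 May – 31 August 2032): 102 out of 366
Tax = £256000 × 1.8% × 102/366 = £1284.1967

£1284.20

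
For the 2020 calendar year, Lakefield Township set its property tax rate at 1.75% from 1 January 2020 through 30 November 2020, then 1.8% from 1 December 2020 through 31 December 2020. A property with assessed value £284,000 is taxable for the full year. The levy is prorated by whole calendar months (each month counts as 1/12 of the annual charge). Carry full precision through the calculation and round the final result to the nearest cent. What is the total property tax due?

£4,981.83

1 January – 30 November 2020: 11 months at 1.75% → £284,000 × 1.75% × 11/12 = £4,555.8333
1 December – 31 December 2020: 1 month at 1.8% → £284,000 × 1.8% × 1/12 = £426.0000
Total = £4,981.8333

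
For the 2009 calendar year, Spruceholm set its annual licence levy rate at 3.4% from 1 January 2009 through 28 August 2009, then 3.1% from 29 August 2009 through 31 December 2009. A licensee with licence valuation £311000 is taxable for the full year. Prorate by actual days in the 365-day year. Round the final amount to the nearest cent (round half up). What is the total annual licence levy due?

£10254.48

1 January – 28 August 2009: 240 days at 3.4% → £311000 × 3.4% × 240/365 = £6952.7671
29 August – 31 December 2009: 125 days at 3.1% → £311000 × 3.1% × 125/365 = £3301.7123
Total = £10254.4795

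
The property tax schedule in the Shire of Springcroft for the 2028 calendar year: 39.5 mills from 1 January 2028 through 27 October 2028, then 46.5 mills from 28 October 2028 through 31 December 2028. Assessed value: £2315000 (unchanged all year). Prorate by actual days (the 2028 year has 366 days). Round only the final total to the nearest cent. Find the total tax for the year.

£94320.44

1 January – 27 October 2028: 301 days at 39.5 mills → £2315000 × 3.95% × 301/366 = £75202.7117
28 October – 31 December 2028: 65 days at 46.5 mills → £2315000 × 4.65% × 65/366 = £19117.7254
Total = £94320.4372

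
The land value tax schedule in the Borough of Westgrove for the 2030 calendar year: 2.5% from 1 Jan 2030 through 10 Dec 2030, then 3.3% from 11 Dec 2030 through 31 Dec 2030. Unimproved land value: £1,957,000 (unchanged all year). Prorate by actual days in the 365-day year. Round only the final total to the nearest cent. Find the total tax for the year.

£49,825.76

1 Jan – 10 Dec 2030: 344 days at 2.5% → £1,957,000 × 2.5% × 344/365 = £46,110.1370
11 Dec – 31 Dec 2030: 21 days at 3.3% → £1,957,000 × 3.3% × 21/365 = £3,715.6192
Total = £49,825.7562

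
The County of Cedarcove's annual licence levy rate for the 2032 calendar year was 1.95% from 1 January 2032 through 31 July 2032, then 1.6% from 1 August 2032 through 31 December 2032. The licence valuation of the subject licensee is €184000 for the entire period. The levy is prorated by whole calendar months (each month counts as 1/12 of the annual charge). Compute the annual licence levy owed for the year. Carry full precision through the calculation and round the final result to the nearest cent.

1 January – 31 July 2032: 7 months at 1.95% → €184000 × 1.95% × 7/12 = €2093.0000
1 August – 31 December 2032: 5 months at 1.6% → €184000 × 1.6% × 5/12 = €1226.6667
Total = €3319.6667

€3319.67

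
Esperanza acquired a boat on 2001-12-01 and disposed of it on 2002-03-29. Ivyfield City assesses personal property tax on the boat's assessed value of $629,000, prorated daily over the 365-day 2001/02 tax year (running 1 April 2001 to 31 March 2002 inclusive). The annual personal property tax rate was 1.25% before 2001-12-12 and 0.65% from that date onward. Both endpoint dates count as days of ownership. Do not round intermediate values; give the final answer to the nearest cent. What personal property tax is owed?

$1,446.70

2001-12-01 to 2001-12-11: 11 days at 1.25% → $629,000 × 1.25% × 11/365 = $236.9521
2001-12-12 to 2002-03-29: 108 days at 0.65% → $629,000 × 0.65% × 108/365 = $1,209.7479
Total = $1,446.7000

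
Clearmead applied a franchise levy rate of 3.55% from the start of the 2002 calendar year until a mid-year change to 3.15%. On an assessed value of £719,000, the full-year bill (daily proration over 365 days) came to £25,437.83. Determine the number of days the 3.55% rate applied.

354 days

Let d = days at the first rate; then 365 − d days at the second rate.
£719,000 × [3.55%·d + 3.15%·(365−d)] / 365 = £25,437.83
Solving gives d = 354, so the new rate took effect on 21 Dec 2002.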